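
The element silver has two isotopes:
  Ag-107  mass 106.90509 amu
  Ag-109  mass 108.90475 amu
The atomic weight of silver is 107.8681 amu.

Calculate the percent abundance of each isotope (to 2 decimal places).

With x = fraction of Ag-107 (so Ag-109 is 1 − x):
106.90509·x + 108.90475·(1 − x) = 107.8681
(106.90509 − 108.90475)·x = 107.8681 − 108.90475
x = -1.03665 / -1.99966 = 0.51841 → 51.84% Ag-107, 48.16% Ag-109.

Ag-107: 51.84%, Ag-109: 48.16%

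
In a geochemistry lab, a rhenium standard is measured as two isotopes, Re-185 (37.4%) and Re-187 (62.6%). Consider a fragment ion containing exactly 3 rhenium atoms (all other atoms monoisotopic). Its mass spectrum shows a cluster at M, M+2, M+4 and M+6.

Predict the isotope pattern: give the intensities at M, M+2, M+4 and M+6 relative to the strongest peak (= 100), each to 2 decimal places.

Expanding (0.374 + 0.626)^3:
P(M) = 0.374^3 = 0.052314
P(M+2) = 3 × 0.374^2 × 0.626^1 = 0.262687
P(M+4) = 3 × 0.374^1 × 0.626^2 = 0.439685
P(M+6) = 0.626^3 = 0.245314
The M+4 peak is largest (0.439685); scaling to 100 gives 11.90 : 59.74 : 100.00 : 55.79.

11.90 : 59.74 : 100.00 : 55.79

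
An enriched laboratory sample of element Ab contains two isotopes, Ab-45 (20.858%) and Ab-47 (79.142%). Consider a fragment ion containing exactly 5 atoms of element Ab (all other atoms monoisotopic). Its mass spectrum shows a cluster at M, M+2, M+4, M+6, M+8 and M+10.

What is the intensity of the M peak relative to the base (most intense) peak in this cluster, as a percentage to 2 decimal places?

Term probabilities: M 0.0004, M+2 0.0075, M+4 0.0568, M+6 0.2157, M+8 0.4091, M+10 0.3105. Base peak = M+8.
P(M+8) = C(5,4) × 0.20858^1 × 0.79142^4 = 5 × 0.20858 × 0.39230883 = 0.409139 (base)
P(M) = C(5,0) × 0.20858^5 × 0.79142^0 = 1 × 0.00039479 × 1.0000 = 0.000395
Relative intensity = 0.000395 / 0.409139 × 100 = 0.10

0.10%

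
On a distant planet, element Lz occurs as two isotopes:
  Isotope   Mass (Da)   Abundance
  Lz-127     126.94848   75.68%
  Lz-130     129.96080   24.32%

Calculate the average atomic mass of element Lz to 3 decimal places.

Ar = Σ fᵢ·mᵢ = 0.7568 × 126.94848 + 0.2432 × 129.96080
= 96.074610 + 31.606467 = 127.681077 Da

127.681 Da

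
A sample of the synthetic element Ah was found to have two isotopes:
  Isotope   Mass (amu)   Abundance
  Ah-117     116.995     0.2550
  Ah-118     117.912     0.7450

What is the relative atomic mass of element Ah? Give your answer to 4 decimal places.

117.6782 amu

Ar = Σ fᵢ·mᵢ = 0.2550 × 116.995 + 0.7450 × 117.912
= 29.83373 + 87.84444 = 117.67817 amu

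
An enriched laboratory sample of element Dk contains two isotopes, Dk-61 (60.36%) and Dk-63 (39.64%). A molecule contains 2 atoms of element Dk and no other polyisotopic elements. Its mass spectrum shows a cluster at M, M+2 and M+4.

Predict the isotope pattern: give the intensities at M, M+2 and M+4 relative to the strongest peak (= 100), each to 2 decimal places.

76.14 : 100.00 : 32.84

Expanding (0.6036 + 0.3964)^2:
P(M) = 0.6036^2 = 0.364333
P(M+2) = 2 × 0.6036^1 × 0.3964^1 = 0.478534
P(M+4) = 0.3964^2 = 0.157133
The M+2 peak is largest (0.478534); scaling to 100 gives 76.14 : 100.00 : 32.84.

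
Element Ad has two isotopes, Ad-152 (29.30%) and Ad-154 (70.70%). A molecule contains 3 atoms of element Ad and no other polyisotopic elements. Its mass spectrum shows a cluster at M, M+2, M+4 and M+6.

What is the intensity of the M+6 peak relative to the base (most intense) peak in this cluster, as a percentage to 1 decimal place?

80.4%

Term probabilities: M 0.0252, M+2 0.1821, M+4 0.4394, M+6 0.3534. Base peak = M+4.
P(M+4) = C(3,2) × 0.2930^1 × 0.7070^2 = 3 × 0.2930 × 0.499849 = 0.439367 (base)
P(M+6) = C(3,3) × 0.2930^0 × 0.7070^3 = 1 × 1.0000 × 0.35339324 = 0.353393
Relative intensity = 0.353393 / 0.439367 × 100 = 80.4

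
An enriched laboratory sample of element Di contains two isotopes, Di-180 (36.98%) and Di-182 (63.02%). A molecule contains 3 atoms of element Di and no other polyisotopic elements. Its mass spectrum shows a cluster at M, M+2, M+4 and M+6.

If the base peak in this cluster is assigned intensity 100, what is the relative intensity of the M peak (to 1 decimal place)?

11.5

Binomial terms of (0.3698 + 0.6302)^3: M 0.0506, M+2 0.2585, M+4 0.4406, M+6 0.2503 → M+4 is the base peak.
P(M+4) = C(3,2) × 0.3698^1 × 0.6302^2 = 3 × 0.3698 × 0.39715204 = 0.440600 (base)
P(M) = C(3,0) × 0.3698^3 × 0.6302^0 = 1 × 0.0505709 × 1.0000 = 0.050571
Relative intensity = 0.050571 / 0.440600 × 100 = 11.5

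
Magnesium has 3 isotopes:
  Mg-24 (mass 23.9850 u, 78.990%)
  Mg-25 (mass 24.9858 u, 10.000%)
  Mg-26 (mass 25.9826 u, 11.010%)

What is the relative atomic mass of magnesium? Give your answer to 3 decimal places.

Average mass = Σ (abundance × isotope mass) = 0.78990 × 23.9850 + 0.10000 × 24.9858 + 0.11010 × 25.9826
= 18.94575 + 2.49858 + 2.86068 = 24.30501 u

24.305 u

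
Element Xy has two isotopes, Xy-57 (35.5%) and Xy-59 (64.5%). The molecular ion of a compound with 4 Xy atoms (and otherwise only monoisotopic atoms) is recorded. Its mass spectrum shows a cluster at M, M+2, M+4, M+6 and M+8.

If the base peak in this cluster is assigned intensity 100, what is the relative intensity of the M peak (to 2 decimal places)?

4.17

(0.355 + 0.645)^4 gives M 0.0159, M+2 0.1154, M+4 0.3146, M+6 0.3810, M+8 0.1731; the largest is M+6.
P(M+6) = C(4,3) × 0.355^1 × 0.645^3 = 4 × 0.3550 × 0.26833613 = 0.381037 (base)
P(M) = C(4,0) × 0.355^4 × 0.645^0 = 1 × 0.0158823 × 1.0000 = 0.015882
Relative intensity = 0.015882 / 0.381037 × 100 = 4.17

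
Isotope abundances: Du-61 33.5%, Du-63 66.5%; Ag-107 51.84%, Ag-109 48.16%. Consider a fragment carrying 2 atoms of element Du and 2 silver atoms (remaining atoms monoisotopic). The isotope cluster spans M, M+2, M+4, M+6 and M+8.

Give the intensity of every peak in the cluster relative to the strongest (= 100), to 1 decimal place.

Element Du pattern (n=2): 0.112225 : 0.44555 : 0.442225
Silver pattern (n=2): 0.26873856 : 0.49932288 : 0.23193856
Convolve the two distributions (both contribute in 2-u steps):
  M: 0.112225×0.26873856 = 0.030159
  M+2: 0.112225×0.49932288 + 0.44555×0.26873856 = 0.175773
  M+4: 0.112225×0.23193856 + 0.44555×0.49932288 + 0.442225×0.26873856 = 0.367346
  M+6: 0.44555×0.23193856 + 0.442225×0.49932288 = 0.324153
  M+8: 0.442225×0.23193856 = 0.102569
Scale to base peak (0.367346) = 100: 8.2 : 47.8 : 100.0 : 88.2 : 27.9

8.2 : 47.8 : 100.0 : 88.2 : 27.9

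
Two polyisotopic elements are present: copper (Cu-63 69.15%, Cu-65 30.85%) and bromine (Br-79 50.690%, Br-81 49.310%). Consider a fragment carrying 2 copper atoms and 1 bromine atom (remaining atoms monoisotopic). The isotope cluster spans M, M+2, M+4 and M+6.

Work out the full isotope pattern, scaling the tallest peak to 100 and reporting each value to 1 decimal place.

Copper pattern (n=2): 0.47817225 : 0.4266555 : 0.09517225
Bromine pattern (n=1): 0.5069 : 0.4931
Convolve the two distributions (both contribute in 2-u steps):
  M: 0.47817225×0.5069 = 0.242386
  M+2: 0.47817225×0.4931 + 0.4266555×0.5069 = 0.452058
  M+4: 0.4266555×0.4931 + 0.09517225×0.5069 = 0.258627
  M+6: 0.09517225×0.4931 = 0.046929
Scale to base peak (0.452058) = 100: 53.6 : 100.0 : 57.2 : 10.4

53.6 : 100.0 : 57.2 : 10.4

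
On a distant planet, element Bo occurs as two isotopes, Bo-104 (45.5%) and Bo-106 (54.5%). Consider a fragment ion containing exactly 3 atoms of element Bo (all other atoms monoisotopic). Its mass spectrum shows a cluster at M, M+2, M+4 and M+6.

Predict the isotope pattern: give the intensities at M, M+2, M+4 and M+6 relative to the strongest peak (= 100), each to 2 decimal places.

23.23 : 83.49 : 100.00 : 39.93

Each Bo atom is independently Bo-104 (p = 0.455) or Bo-106 (q = 0.545); the cluster is the binomial expansion (p + q)^3.
P(M) = 0.455^3 = 0.094196
P(M+2) = 3 × 0.455^2 × 0.545^1 = 0.338486
P(M+4) = 3 × 0.455^1 × 0.545^2 = 0.405439
P(M+6) = 0.545^3 = 0.161879
The M+4 peak is largest (0.405439); scaling to 100 gives 23.23 : 83.49 : 100.00 : 39.93.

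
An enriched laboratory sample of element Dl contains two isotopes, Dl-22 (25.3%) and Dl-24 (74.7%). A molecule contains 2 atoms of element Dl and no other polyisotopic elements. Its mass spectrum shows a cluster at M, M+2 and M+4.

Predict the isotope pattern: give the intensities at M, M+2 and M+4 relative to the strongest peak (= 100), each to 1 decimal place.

11.5 : 67.7 : 100.0

The 2 Dl atoms are independent, so intensities follow the terms of (0.253 + 0.747)^2.
P(M) = 0.253^2 = 0.064009
P(M+2) = 2 × 0.253^1 × 0.747^1 = 0.377982
P(M+4) = 0.747^2 = 0.558009
The M+4 peak is largest (0.558009); scaling to 100 gives 11.5 : 67.7 : 100.0.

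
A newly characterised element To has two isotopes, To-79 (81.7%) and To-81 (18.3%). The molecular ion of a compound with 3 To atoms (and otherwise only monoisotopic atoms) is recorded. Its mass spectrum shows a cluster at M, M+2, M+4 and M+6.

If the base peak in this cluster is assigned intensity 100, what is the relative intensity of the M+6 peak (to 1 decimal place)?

1.1

(0.817 + 0.183)^3 gives M 0.5453, M+2 0.3665, M+4 0.0821, M+6 0.0061; the largest is M.
P(M) = C(3,0) × 0.817^3 × 0.183^0 = 1 × 0.54533851 × 1.0000 = 0.545339 (base)
P(M+6) = C(3,3) × 0.817^0 × 0.183^3 = 1 × 1.0000 × 0.00612849 = 0.006128
Relative intensity = 0.006128 / 0.545339 × 100 = 1.1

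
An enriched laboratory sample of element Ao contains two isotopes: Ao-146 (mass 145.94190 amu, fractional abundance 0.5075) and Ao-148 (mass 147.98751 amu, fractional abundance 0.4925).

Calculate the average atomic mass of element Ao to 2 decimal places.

Average mass = Σ (abundance × isotope mass) = 0.5075 × 145.94190 + 0.4925 × 147.98751
= 74.065514 + 72.883849 = 146.949363 amu

146.95 amu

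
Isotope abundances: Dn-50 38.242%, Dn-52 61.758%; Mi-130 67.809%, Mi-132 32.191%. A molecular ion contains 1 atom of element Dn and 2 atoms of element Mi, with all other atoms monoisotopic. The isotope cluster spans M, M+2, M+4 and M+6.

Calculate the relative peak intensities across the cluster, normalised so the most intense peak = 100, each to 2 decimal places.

Element Dn pattern (n=1): 0.38242 : 0.61758
Element Mi pattern (n=2): 0.45980605 : 0.4365679 : 0.10362605
Convolve the two distributions (both contribute in 2-u steps):
  M: 0.38242×0.45980605 = 0.175839
  M+2: 0.38242×0.4365679 + 0.61758×0.45980605 = 0.450919
  M+4: 0.38242×0.10362605 + 0.61758×0.4365679 = 0.309244
  M+6: 0.61758×0.10362605 = 0.063997
Scale to base peak (0.450919) = 100: 39.00 : 100.00 : 68.58 : 14.19

39.00 : 100.00 : 68.58 : 14.19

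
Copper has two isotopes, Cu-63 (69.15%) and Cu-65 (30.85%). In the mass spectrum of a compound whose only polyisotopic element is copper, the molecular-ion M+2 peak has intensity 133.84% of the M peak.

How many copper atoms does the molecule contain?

The M+2/M ratio from n Cu atoms is n · q/p = n · 0.3085/0.6915.
n = 1.3384 × 0.6915/0.3085 = 3.00 ≈ 3

3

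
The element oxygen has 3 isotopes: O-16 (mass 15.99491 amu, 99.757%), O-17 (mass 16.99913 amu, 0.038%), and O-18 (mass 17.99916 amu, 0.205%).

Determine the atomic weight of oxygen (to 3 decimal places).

15.999 amu

Weight each isotope mass by its fractional abundance: 0.99757 × 15.99491 + 0.00038 × 16.99913 + 0.00205 × 17.99916
= 15.956042 + 0.006460 + 0.036898 = 15.999400 amu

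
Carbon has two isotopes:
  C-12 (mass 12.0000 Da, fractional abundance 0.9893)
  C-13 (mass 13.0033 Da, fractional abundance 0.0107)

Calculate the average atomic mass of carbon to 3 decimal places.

Weight each isotope mass by its fractional abundance: 0.9893 × 12.0000 + 0.0107 × 13.0033
= 11.87160 + 0.13914 = 12.01074 Da

12.011 Da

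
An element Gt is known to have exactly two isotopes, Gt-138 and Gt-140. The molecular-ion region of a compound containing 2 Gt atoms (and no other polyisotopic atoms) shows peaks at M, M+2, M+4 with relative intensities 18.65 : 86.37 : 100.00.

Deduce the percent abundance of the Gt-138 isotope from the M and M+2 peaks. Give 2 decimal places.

Write p for the Gt-138 fraction. I(M+2)/I(M) = [C(2,1)·p^1·(1−p)] / p^2 = 2·(1−p)/p = 86.37/18.65 = 4.6311
(1−p)/p = 4.6311/2 = 2.3155  ⇒  p = 1/(1 + 2.3155) = 0.3016
Gt-138: 30.16%, Gt-140: 69.84%.

30.16%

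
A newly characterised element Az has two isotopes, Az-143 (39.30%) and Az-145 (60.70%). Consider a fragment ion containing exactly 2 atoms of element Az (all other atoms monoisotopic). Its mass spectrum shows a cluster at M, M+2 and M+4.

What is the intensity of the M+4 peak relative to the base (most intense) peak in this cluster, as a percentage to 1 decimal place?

77.2%

Term probabilities: M 0.1544, M+2 0.4771, M+4 0.3684. Base peak = M+2.
P(M+2) = C(2,1) × 0.3930^1 × 0.6070^1 = 2 × 0.3930 × 0.6070 = 0.477102 (base)
P(M+4) = C(2,2) × 0.3930^0 × 0.6070^2 = 1 × 1.0000 × 0.368449 = 0.368449
Relative intensity = 0.368449 / 0.477102 × 100 = 77.2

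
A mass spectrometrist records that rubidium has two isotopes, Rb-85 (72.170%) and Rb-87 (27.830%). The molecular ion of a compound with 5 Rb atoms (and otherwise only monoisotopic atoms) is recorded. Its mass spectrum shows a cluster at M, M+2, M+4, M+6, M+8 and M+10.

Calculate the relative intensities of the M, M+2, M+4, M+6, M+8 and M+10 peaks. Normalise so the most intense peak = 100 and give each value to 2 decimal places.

Expanding (0.72170 + 0.27830)^5:
P(M) = 0.72170^5 = 0.195787
P(M+2) = 5 × 0.72170^4 × 0.27830^1 = 0.377494
P(M+4) = 10 × 0.72170^3 × 0.27830^2 = 0.291136
P(M+6) = 10 × 0.72170^2 × 0.27830^3 = 0.112267
P(M+8) = 5 × 0.72170^1 × 0.27830^4 = 0.021646
P(M+10) = 0.27830^5 = 0.001669
The M+2 peak is largest (0.377494); scaling to 100 gives 51.86 : 100.00 : 77.12 : 29.74 : 5.73 : 0.44.

51.86 : 100.00 : 77.12 : 29.74 : 5.73 : 0.44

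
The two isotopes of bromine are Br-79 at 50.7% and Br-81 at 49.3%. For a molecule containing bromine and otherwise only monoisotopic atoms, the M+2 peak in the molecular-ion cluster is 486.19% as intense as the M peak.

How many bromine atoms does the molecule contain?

With n Br atoms, P(M+2)/P(M) = C(n,1)·p^(n−1)q / p^n = n·q/p = n · 0.493/0.507.
n = 4.8619 × 0.507/0.493 = 5.00 ≈ 5

5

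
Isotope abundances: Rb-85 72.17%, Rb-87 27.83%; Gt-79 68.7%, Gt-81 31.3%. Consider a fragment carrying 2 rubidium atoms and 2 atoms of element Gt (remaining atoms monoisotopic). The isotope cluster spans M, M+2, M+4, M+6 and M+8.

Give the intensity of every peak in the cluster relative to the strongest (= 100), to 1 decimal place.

59.4 : 100.0 : 62.9 : 17.6 : 1.8

Rubidium pattern (n=2): 0.52085089 : 0.40169822 : 0.07745089
Element Gt pattern (n=2): 0.471969 : 0.430062 : 0.097969
Convolve the two distributions (both contribute in 2-u steps):
  M: 0.52085089×0.471969 = 0.245825
  M+2: 0.52085089×0.430062 + 0.40169822×0.471969 = 0.413587
  M+4: 0.52085089×0.097969 + 0.40169822×0.430062 + 0.07745089×0.471969 = 0.260337
  M+6: 0.40169822×0.097969 + 0.07745089×0.430062 = 0.072663
  M+8: 0.07745089×0.097969 = 0.007588
Scale to base peak (0.413587) = 100: 59.4 : 100.0 : 62.9 : 17.6 : 1.8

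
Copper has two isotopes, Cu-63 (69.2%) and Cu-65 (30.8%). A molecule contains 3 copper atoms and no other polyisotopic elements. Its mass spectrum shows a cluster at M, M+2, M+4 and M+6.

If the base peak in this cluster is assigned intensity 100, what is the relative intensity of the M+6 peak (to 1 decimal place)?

(0.692 + 0.308)^3 gives M 0.3314, M+2 0.4425, M+4 0.1969, M+6 0.0292; the largest is M+2.
P(M+2) = C(3,1) × 0.692^2 × 0.308^1 = 3 × 0.478864 × 0.3080 = 0.442470 (base)
P(M+6) = C(3,3) × 0.692^0 × 0.308^3 = 1 × 1.0000 × 0.02921811 = 0.029218
Relative intensity = 0.029218 / 0.442470 × 100 = 6.6

6.6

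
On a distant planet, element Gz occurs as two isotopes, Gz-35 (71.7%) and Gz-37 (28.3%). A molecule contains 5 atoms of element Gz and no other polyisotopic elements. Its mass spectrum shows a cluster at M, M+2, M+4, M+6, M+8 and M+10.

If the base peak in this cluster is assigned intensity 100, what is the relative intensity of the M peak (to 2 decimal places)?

Term probabilities: M 0.1895, M+2 0.3740, M+4 0.2952, M+6 0.1165, M+8 0.0230, M+10 0.0018. Base peak = M+2.
P(M+2) = C(5,1) × 0.717^4 × 0.283^1 = 5 × 0.2642875 × 0.2830 = 0.373967 (base)
P(M) = C(5,0) × 0.717^5 × 0.283^0 = 1 × 0.18949414 × 1.0000 = 0.189494
Relative intensity = 0.189494 / 0.373967 × 100 = 50.67

50.67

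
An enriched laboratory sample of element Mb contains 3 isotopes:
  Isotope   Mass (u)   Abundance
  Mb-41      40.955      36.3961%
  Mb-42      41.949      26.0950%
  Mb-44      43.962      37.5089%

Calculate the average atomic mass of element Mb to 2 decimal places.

42.34 u

Weight each isotope mass by its fractional abundance: 0.363961 × 40.955 + 0.260950 × 41.949 + 0.375089 × 43.962
= 14.9060 + 10.9466 + 16.4897 = 42.3423 u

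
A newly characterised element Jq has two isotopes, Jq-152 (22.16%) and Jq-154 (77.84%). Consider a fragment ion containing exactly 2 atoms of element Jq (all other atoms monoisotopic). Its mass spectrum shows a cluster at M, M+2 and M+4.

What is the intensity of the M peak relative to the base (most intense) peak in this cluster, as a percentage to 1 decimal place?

8.1%

Term probabilities: M 0.0491, M+2 0.3450, M+4 0.6059. Base peak = M+4.
P(M+4) = C(2,2) × 0.2216^0 × 0.7784^2 = 1 × 1.0000 × 0.60590656 = 0.605907 (base)
P(M) = C(2,0) × 0.2216^2 × 0.7784^0 = 1 × 0.04910656 × 1.0000 = 0.049107
Relative intensity = 0.049107 / 0.605907 × 100 = 8.1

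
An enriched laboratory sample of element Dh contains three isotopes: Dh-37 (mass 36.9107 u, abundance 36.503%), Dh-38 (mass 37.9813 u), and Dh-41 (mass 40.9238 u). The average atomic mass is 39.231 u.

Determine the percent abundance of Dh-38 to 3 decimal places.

The remaining 63.497% is split between Dh-38 (fraction x) and Dh-41 (fraction 0.63497 − x).
Substituting: 37.9813x + 40.9238(0.63497 − x) = 25.757487179
(37.9813 − 40.9238)x = -0.227898107  ⇒  x = 0.07745, y = 0.55752
Dh-38: 7.745%, Dh-41: 55.752%.

7.745%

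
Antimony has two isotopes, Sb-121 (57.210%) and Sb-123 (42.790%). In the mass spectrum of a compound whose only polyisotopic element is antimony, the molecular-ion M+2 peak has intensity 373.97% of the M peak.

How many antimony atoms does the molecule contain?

For n independent Sb atoms, I(M+2)/I(M) = n · (abundance Sb-123) / (abundance Sb-121) = n · 0.42790/0.57210.
n = 3.7397 × 0.57210/0.42790 = 5.00 ≈ 5

5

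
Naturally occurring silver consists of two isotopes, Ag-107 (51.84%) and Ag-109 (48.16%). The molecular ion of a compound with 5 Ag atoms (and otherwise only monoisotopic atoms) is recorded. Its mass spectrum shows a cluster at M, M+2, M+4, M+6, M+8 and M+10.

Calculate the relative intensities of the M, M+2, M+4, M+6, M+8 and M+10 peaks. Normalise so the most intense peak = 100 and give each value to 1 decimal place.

The 5 Ag atoms are independent, so intensities follow the terms of (0.5184 + 0.4816)^5.
P(M) = 0.5184^5 = 0.037439
P(M+2) = 5 × 0.5184^4 × 0.4816^1 = 0.173907
P(M+4) = 10 × 0.5184^3 × 0.4816^2 = 0.323123
P(M+6) = 10 × 0.5184^2 × 0.4816^3 = 0.300185
P(M+8) = 5 × 0.5184^1 × 0.4816^4 = 0.139438
P(M+10) = 0.4816^5 = 0.025908
The M+4 peak is largest (0.323123); scaling to 100 gives 11.6 : 53.8 : 100.0 : 92.9 : 43.2 : 8.0.

11.6 : 53.8 : 100.0 : 92.9 : 43.2 : 8.0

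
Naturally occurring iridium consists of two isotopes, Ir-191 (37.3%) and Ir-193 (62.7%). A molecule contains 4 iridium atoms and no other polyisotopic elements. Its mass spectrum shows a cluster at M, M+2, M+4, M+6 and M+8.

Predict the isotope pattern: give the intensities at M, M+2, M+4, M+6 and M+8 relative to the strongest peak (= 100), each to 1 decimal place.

5.3 : 35.4 : 89.2 : 100.0 : 42.0

The 4 Ir atoms are independent, so intensities follow the terms of (0.373 + 0.627)^4.
P(M) = 0.373^4 = 0.019357
P(M+2) = 4 × 0.373^3 × 0.627^1 = 0.130153
P(M+4) = 6 × 0.373^2 × 0.627^2 = 0.328174
P(M+6) = 4 × 0.373^1 × 0.627^3 = 0.367766
P(M+8) = 0.627^4 = 0.154550
The M+6 peak is largest (0.367766); scaling to 100 gives 5.3 : 35.4 : 89.2 : 100.0 : 42.0.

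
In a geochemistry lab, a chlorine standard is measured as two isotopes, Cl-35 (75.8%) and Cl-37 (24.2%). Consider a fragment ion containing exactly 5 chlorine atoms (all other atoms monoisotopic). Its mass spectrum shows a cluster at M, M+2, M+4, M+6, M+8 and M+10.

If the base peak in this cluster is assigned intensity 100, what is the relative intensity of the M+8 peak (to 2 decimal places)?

(0.758 + 0.242)^5 gives M 0.2502, M+2 0.3994, M+4 0.2551, M+6 0.0814, M+8 0.0130, M+10 0.0008; the largest is M+2.
P(M+2) = C(5,1) × 0.758^4 × 0.242^1 = 5 × 0.33012379 × 0.2420 = 0.399450 (base)
P(M+8) = C(5,4) × 0.758^1 × 0.242^4 = 5 × 0.7580 × 0.00342974 = 0.012999
Relative intensity = 0.012999 / 0.399450 × 100 = 3.25

3.25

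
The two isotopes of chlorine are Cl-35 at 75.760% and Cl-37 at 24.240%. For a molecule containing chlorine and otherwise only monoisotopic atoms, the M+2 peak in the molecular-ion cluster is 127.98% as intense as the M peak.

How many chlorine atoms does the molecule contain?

4

The M+2/M ratio from n Cl atoms is n · q/p = n · 0.24240/0.75760.
n = 1.2798 × 0.75760/0.24240 = 4.00 ≈ 4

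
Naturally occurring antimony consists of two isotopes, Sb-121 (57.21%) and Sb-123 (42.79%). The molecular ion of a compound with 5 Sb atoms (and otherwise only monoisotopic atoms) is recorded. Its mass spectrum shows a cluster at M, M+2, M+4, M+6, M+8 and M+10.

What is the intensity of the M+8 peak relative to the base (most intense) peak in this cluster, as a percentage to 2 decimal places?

27.97%

Term probabilities: M 0.0613, M+2 0.2292, M+4 0.3428, M+6 0.2564, M+8 0.0959, M+10 0.0143. Base peak = M+4.
P(M+4) = C(5,2) × 0.5721^3 × 0.4279^2 = 10 × 0.18724742 × 0.18309841 = 0.342847 (base)
P(M+8) = C(5,4) × 0.5721^1 × 0.4279^4 = 5 × 0.5721 × 0.03352503 = 0.095898
Relative intensity = 0.095898 / 0.342847 × 100 = 27.97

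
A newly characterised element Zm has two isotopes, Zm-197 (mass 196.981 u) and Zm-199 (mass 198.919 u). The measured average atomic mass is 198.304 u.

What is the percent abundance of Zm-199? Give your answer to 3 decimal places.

Writing the weighted mean with unknown fraction x of Zm-197:
196.981·x + 198.919·(1 − x) = 198.304
(196.981 − 198.919)·x = 198.304 − 198.919
x = -0.615 / -1.938 = 0.31734 → 31.734% Zm-197, 68.266% Zm-199.

68.266%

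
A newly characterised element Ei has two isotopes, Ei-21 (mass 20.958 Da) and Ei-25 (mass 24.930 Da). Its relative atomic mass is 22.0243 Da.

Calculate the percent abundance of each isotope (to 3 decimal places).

Writing the weighted mean with unknown fraction x of Ei-21:
20.958·x + 24.930·(1 − x) = 22.0243
(20.958 − 24.930)·x = 22.0243 − 24.930
x = -2.9057 / -3.972 = 0.73155 → 73.155% Ei-21, 26.845% Ei-25.

Ei-21: 73.155%, Ei-25: 26.845%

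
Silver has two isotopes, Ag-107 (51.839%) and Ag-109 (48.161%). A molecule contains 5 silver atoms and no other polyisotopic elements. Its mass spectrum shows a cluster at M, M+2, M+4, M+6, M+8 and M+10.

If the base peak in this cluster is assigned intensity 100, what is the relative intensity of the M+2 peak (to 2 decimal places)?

53.82

(0.51839 + 0.48161)^5 gives M 0.0374, M+2 0.1739, M+4 0.3231, M+6 0.3002, M+8 0.1394, M+10 0.0259; the largest is M+4.
P(M+4) = C(5,2) × 0.51839^3 × 0.48161^2 = 10 × 0.13930601 × 0.23194819 = 0.323118 (base)
P(M+2) = C(5,1) × 0.51839^4 × 0.48161^1 = 5 × 0.07221484 × 0.48161 = 0.173897
Relative intensity = 0.173897 / 0.323118 × 100 = 53.82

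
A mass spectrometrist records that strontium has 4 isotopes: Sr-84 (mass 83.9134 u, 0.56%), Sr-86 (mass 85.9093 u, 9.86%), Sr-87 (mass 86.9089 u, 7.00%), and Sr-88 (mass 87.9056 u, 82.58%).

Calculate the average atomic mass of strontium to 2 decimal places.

The abundance-weighted mean is 0.0056 × 83.9134 + 0.0986 × 85.9093 + 0.0700 × 86.9089 + 0.8258 × 87.9056
= 0.46992 + 8.47066 + 6.08362 + 72.59244 = 87.61664 u

87.62 u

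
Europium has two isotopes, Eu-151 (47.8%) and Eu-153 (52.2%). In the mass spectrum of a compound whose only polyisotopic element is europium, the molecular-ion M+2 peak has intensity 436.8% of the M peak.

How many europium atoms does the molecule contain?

The M+2/M ratio from n Eu atoms is n · q/p = n · 0.522/0.478.
n = 4.368 × 0.478/0.522 = 4.00 ≈ 4

4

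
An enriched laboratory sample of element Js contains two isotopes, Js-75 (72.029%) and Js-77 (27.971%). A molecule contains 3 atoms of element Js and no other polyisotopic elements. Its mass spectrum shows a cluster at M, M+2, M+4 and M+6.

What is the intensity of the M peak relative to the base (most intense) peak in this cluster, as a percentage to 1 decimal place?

85.8%

Term probabilities: M 0.3737, M+2 0.4354, M+4 0.1691, M+6 0.0219. Base peak = M+2.
P(M+2) = C(3,1) × 0.72029^2 × 0.27971^1 = 3 × 0.51881768 × 0.27971 = 0.435355 (base)
P(M) = C(3,0) × 0.72029^3 × 0.27971^0 = 1 × 0.37369919 × 1.0000 = 0.373699
Relative intensity = 0.373699 / 0.435355 × 100 = 85.8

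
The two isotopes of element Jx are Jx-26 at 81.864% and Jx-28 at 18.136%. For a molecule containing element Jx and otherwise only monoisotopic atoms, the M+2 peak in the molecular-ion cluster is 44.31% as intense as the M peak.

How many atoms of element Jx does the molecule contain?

The M+2/M ratio from n Jx atoms is n · q/p = n · 0.18136/0.81864.
n = 0.4431 × 0.81864/0.18136 = 2.00 ≈ 2

2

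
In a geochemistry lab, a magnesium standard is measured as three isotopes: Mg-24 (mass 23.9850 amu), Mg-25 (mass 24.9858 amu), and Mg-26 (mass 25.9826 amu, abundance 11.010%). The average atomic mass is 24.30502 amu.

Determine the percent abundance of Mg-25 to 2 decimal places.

10.00%

Let x and y be the fractions of Mg-24 and Mg-25. Then x + y = 1 − 0.11010 = 0.88990 and 23.9850x + 24.9858y = 24.30502 − 0.11010×25.9826 = 21.44433574.
Substituting: 23.9850x + 24.9858(0.88990 − x) = 21.44433574
(23.9850 − 24.9858)x = -0.79052768  ⇒  x = 0.78990, y = 0.10000
Mg-24: 78.99%, Mg-25: 10.00%.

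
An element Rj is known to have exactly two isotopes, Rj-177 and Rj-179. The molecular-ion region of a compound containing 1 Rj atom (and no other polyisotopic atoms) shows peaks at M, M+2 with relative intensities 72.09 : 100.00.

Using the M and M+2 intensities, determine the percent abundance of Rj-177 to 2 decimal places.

If p is the fraction of Rj that is Rj-177, then I(M+2)/I(M) = [C(1,1)·p^0·(1−p)] / p^1 = 1·(1−p)/p = 100.00/72.09 = 1.3872
(1−p)/p = 1.3872/1 = 1.3872  ⇒  p = 1/(1 + 1.3872) = 0.4189
Rj-177: 41.89%, Rj-179: 58.11%.

41.89%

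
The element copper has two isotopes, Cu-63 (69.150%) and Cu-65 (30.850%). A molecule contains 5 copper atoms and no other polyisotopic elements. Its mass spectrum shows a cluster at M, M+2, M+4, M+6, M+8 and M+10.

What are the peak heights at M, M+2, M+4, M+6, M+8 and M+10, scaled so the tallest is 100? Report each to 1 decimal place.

44.8 : 100.0 : 89.2 : 39.8 : 8.9 : 0.8

Each Cu atom is independently Cu-63 (p = 0.69150) or Cu-65 (q = 0.30850); the cluster is the binomial expansion (p + q)^5.
P(M) = 0.69150^5 = 0.158111
P(M+2) = 5 × 0.69150^4 × 0.30850^1 = 0.352691
P(M+4) = 10 × 0.69150^3 × 0.30850^2 = 0.314693
P(M+6) = 10 × 0.69150^2 × 0.30850^3 = 0.140394
P(M+8) = 5 × 0.69150^1 × 0.30850^4 = 0.031317
P(M+10) = 0.30850^5 = 0.002794
The M+2 peak is largest (0.352691); scaling to 100 gives 44.8 : 100.0 : 89.2 : 39.8 : 8.9 : 0.8.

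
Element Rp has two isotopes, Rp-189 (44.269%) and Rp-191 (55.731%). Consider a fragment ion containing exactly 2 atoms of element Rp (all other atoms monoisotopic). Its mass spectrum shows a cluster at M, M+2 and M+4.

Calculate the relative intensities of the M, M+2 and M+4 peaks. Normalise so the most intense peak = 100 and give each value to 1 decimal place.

Each Rp atom is independently Rp-189 (p = 0.44269) or Rp-191 (q = 0.55731); the cluster is the binomial expansion (p + q)^2.
P(M) = 0.44269^2 = 0.195974
P(M+2) = 2 × 0.44269^1 × 0.55731^1 = 0.493431
P(M+4) = 0.55731^2 = 0.310594
The M+2 peak is largest (0.493431); scaling to 100 gives 39.7 : 100.0 : 62.9.

39.7 : 100.0 : 62.9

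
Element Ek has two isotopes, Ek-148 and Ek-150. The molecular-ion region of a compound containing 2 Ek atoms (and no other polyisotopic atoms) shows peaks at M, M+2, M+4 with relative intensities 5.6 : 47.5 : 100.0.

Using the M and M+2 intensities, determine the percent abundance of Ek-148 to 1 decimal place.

19.1%

If p is the fraction of Ek that is Ek-148, then I(M+2)/I(M) = [C(2,1)·p^1·(1−p)] / p^2 = 2·(1−p)/p = 47.5/5.6 = 8.4821
(1−p)/p = 8.4821/2 = 4.2411  ⇒  p = 1/(1 + 4.2411) = 0.1908
Ek-148: 19.1%, Ek-150: 80.9%.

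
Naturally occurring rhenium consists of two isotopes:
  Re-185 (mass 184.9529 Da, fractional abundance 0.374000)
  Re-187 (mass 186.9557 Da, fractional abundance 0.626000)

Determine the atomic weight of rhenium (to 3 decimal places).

186.207 Da

Ar = Σ fᵢ·mᵢ = 0.374000 × 184.9529 + 0.626000 × 186.9557
= 69.17238 + 117.03427 = 186.20665 Da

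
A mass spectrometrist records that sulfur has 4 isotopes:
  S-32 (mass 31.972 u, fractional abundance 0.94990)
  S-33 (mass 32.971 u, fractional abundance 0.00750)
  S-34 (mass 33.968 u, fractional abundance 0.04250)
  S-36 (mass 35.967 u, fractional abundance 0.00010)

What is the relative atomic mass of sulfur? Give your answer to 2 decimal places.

32.06 u

The abundance-weighted mean is 0.94990 × 31.972 + 0.00750 × 32.971 + 0.04250 × 33.968 + 0.00010 × 35.967
= 30.3702 + 0.2473 + 1.4436 + 0.0036 = 32.0647 u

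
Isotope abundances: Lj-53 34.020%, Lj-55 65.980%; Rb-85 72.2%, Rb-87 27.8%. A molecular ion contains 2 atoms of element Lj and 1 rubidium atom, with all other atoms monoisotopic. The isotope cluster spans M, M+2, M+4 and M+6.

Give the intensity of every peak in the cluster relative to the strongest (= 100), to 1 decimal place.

Element Lj pattern (n=2): 0.11573604 : 0.44892792 : 0.43533604
Rubidium pattern (n=1): 0.7220 : 0.2780
Convolve the two distributions (both contribute in 2-u steps):
  M: 0.11573604×0.7220 = 0.083561
  M+2: 0.11573604×0.2780 + 0.44892792×0.7220 = 0.356301
  M+4: 0.44892792×0.2780 + 0.43533604×0.7220 = 0.439115
  M+6: 0.43533604×0.2780 = 0.121023
Scale to base peak (0.439115) = 100: 19.0 : 81.1 : 100.0 : 27.6

19.0 : 81.1 : 100.0 : 27.6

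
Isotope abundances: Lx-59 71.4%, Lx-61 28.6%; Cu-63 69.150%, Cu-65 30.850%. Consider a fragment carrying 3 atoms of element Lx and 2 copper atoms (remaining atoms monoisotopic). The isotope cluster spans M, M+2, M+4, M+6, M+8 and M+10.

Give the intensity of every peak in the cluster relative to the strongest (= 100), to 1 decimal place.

47.8 : 100.0 : 83.7 : 35.0 : 7.3 : 0.6

Element Lx pattern (n=3): 0.36399434 : 0.43740497 : 0.17520703 : 0.02339366
Copper pattern (n=2): 0.47817225 : 0.4266555 : 0.09517225
Convolve the two distributions (both contribute in 2-u steps):
  M: 0.36399434×0.47817225 = 0.174052
  M+2: 0.36399434×0.4266555 + 0.43740497×0.47817225 = 0.364455
  M+4: 0.36399434×0.09517225 + 0.43740497×0.4266555 + 0.17520703×0.47817225 = 0.305043
  M+6: 0.43740497×0.09517225 + 0.17520703×0.4266555 + 0.02339366×0.47817225 = 0.127568
  M+8: 0.17520703×0.09517225 + 0.02339366×0.4266555 = 0.026656
  M+10: 0.02339366×0.09517225 = 0.002226
Scale to base peak (0.364455) = 100: 47.8 : 100.0 : 83.7 : 35.0 : 7.3 : 0.6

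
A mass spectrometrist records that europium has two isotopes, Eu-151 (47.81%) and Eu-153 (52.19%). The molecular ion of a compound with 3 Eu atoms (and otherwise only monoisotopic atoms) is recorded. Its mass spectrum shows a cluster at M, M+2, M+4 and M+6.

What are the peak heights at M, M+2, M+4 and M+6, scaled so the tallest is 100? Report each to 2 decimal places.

27.97 : 91.61 : 100.00 : 36.39

Each Eu atom is independently Eu-151 (p = 0.4781) or Eu-153 (q = 0.5219); the cluster is the binomial expansion (p + q)^3.
P(M) = 0.4781^3 = 0.109284
P(M+2) = 3 × 0.4781^2 × 0.5219^1 = 0.357887
P(M+4) = 3 × 0.4781^1 × 0.5219^2 = 0.390674
P(M+6) = 0.5219^3 = 0.142155
The M+4 peak is largest (0.390674); scaling to 100 gives 27.97 : 91.61 : 100.00 : 36.39.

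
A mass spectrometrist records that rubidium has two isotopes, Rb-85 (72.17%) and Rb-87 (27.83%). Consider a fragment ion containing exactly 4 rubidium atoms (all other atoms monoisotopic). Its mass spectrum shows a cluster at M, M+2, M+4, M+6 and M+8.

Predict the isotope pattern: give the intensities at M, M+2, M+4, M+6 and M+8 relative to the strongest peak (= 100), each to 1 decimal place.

The 4 Rb atoms are independent, so intensities follow the terms of (0.7217 + 0.2783)^4.
P(M) = 0.7217^4 = 0.271286
P(M+2) = 4 × 0.7217^3 × 0.2783^1 = 0.418450
P(M+4) = 6 × 0.7217^2 × 0.2783^2 = 0.242042
P(M+6) = 4 × 0.7217^1 × 0.2783^3 = 0.062224
P(M+8) = 0.2783^4 = 0.005999
The M+2 peak is largest (0.418450); scaling to 100 gives 64.8 : 100.0 : 57.8 : 14.9 : 1.4.

64.8 : 100.0 : 57.8 : 14.9 : 1.4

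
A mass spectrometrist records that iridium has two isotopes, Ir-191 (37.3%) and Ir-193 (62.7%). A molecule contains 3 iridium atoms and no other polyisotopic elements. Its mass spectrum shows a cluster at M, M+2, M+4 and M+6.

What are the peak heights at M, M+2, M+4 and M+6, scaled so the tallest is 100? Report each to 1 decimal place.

11.8 : 59.5 : 100.0 : 56.0

The 3 Ir atoms are independent, so intensities follow the terms of (0.373 + 0.627)^3.
P(M) = 0.373^3 = 0.051895
P(M+2) = 3 × 0.373^2 × 0.627^1 = 0.261702
P(M+4) = 3 × 0.373^1 × 0.627^2 = 0.439911
P(M+6) = 0.627^3 = 0.246492
The M+4 peak is largest (0.439911); scaling to 100 gives 11.8 : 59.5 : 100.0 : 56.0.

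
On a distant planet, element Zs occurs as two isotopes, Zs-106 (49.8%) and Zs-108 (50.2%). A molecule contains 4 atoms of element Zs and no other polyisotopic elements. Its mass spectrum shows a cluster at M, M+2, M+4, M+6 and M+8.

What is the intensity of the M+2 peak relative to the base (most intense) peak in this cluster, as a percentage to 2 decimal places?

66.14%

(0.498 + 0.502)^4 gives M 0.0615, M+2 0.2480, M+4 0.3750, M+6 0.2520, M+8 0.0635; the largest is M+4.
P(M+4) = C(4,2) × 0.498^2 × 0.502^2 = 6 × 0.248004 × 0.252004 = 0.374988 (base)
P(M+2) = C(4,1) × 0.498^3 × 0.502^1 = 4 × 0.12350599 × 0.5020 = 0.248000
Relative intensity = 0.248000 / 0.374988 × 100 = 66.14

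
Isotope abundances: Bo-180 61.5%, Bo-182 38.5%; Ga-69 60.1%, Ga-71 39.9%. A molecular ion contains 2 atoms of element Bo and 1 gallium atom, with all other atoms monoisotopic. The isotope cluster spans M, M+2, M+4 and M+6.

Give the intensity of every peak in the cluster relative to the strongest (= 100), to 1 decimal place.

52.2 : 100.0 : 63.8 : 13.6

Element Bo pattern (n=2): 0.378225 : 0.47355 : 0.148225
Gallium pattern (n=1): 0.6010 : 0.3990
Convolve the two distributions (both contribute in 2-u steps):
  M: 0.378225×0.6010 = 0.227313
  M+2: 0.378225×0.3990 + 0.47355×0.6010 = 0.435515
  M+4: 0.47355×0.3990 + 0.148225×0.6010 = 0.278030
  M+6: 0.148225×0.3990 = 0.059142
Scale to base peak (0.435515) = 100: 52.2 : 100.0 : 63.8 : 13.6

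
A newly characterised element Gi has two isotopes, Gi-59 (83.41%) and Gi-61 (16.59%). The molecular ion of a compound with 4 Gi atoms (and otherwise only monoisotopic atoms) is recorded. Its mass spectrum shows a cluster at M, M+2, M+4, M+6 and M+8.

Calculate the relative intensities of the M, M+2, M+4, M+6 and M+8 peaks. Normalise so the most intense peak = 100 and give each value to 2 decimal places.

100.00 : 79.56 : 23.74 : 3.15 : 0.16

Expanding (0.8341 + 0.1659)^4:
P(M) = 0.8341^4 = 0.484030
P(M+2) = 4 × 0.8341^3 × 0.1659^1 = 0.385089
P(M+4) = 6 × 0.8341^2 × 0.1659^2 = 0.114889
P(M+6) = 4 × 0.8341^1 × 0.1659^3 = 0.015234
P(M+8) = 0.1659^4 = 0.000758
The M peak is largest (0.484030); scaling to 100 gives 100.00 : 79.56 : 23.74 : 3.15 : 0.16.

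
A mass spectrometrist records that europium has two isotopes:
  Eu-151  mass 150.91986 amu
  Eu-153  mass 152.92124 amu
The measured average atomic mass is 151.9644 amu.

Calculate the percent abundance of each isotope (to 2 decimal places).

Writing the weighted mean with unknown fraction x of Eu-151:
150.91986·x + 152.92124·(1 − x) = 151.9644
(150.91986 − 152.92124)·x = 151.9644 − 152.92124
x = -0.95684 / -2.00138 = 0.47809 → 47.81% Eu-151, 52.19% Eu-153.

Eu-151: 47.81%, Eu-153: 52.19%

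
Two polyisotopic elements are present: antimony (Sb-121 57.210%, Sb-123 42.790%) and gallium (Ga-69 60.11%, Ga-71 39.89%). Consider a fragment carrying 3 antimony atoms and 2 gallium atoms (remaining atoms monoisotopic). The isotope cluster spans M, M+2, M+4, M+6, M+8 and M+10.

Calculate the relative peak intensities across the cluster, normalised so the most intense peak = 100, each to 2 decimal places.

Antimony pattern (n=3): 0.18724742 : 0.42015297 : 0.3142518 : 0.07834781
Gallium pattern (n=2): 0.36132121 : 0.47955758 : 0.15912121
Convolve the two distributions (both contribute in 2-u steps):
  M: 0.18724742×0.36132121 = 0.067656
  M+2: 0.18724742×0.47955758 + 0.42015297×0.36132121 = 0.241606
  M+4: 0.18724742×0.15912121 + 0.42015297×0.47955758 + 0.3142518×0.36132121 = 0.344828
  M+6: 0.42015297×0.15912121 + 0.3142518×0.47955758 + 0.07834781×0.36132121 = 0.245866
  M+8: 0.3142518×0.15912121 + 0.07834781×0.47955758 = 0.087576
  M+10: 0.07834781×0.15912121 = 0.012467
Scale to base peak (0.344828) = 100: 19.62 : 70.07 : 100.00 : 71.30 : 25.40 : 3.62

19.62 : 70.07 : 100.00 : 71.30 : 25.40 : 3.62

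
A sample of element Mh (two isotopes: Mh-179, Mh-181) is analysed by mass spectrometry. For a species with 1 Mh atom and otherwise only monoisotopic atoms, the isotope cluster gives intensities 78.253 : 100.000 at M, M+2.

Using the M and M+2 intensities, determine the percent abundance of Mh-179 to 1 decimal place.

43.9%

If p is the fraction of Mh that is Mh-179, then I(M+2)/I(M) = [C(1,1)·p^0·(1−p)] / p^1 = 1·(1−p)/p = 100.000/78.253 = 1.2779
(1−p)/p = 1.2779/1 = 1.2779  ⇒  p = 1/(1 + 1.2779) = 0.4390
Mh-179: 43.9%, Mh-181: 56.1%.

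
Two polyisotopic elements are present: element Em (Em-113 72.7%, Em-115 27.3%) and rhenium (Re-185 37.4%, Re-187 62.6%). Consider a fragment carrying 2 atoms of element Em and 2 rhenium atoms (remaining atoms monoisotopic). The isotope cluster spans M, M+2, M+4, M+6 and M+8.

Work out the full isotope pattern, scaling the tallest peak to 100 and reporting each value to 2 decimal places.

Element Em pattern (n=2): 0.528529 : 0.396942 : 0.074529
Rhenium pattern (n=2): 0.139876 : 0.468248 : 0.391876
Convolve the two distributions (both contribute in 2-u steps):
  M: 0.528529×0.139876 = 0.073929
  M+2: 0.528529×0.468248 + 0.396942×0.139876 = 0.303005
  M+4: 0.528529×0.391876 + 0.396942×0.468248 + 0.074529×0.139876 = 0.403410
  M+6: 0.396942×0.391876 + 0.074529×0.468248 = 0.190450
  M+8: 0.074529×0.391876 = 0.029206
Scale to base peak (0.403410) = 100: 18.33 : 75.11 : 100.00 : 47.21 : 7.24

18.33 : 75.11 : 100.00 : 47.21 : 7.24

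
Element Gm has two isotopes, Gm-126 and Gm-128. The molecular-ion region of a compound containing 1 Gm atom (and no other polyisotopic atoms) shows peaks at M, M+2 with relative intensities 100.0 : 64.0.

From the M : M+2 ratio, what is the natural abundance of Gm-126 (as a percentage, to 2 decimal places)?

60.98%

Write p for the Gm-126 fraction. I(M+2)/I(M) = [C(1,1)·p^0·(1−p)] / p^1 = 1·(1−p)/p = 64.0/100.0 = 0.6400
(1−p)/p = 0.6400/1 = 0.6400  ⇒  p = 1/(1 + 0.6400) = 0.6098
Gm-126: 60.98%, Gm-128: 39.02%.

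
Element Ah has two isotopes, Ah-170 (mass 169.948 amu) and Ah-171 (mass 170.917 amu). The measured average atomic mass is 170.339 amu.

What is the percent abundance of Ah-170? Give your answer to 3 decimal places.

59.649%

Let x be the fractional abundance of Ah-170; then Ah-171 has abundance 1 − x.
169.948·x + 170.917·(1 − x) = 170.339
(169.948 − 170.917)·x = 170.339 − 170.917
x = -0.578 / -0.969 = 0.59649 → 59.649% Ah-170, 40.351% Ah-171.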